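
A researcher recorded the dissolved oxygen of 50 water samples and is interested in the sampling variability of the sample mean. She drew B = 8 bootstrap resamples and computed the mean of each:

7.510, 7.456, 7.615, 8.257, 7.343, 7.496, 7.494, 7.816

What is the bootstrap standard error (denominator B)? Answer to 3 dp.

SE* = 0.272

Bootstrap SE is the standard deviation of the 8 replicate means.
Mean of replicates: (7.510 + 7.456 + 7.615 + 8.257 + 7.343 + 7.496 + 7.494 + 7.816) / 8 = 60.9870 / 8 = 7.6234
Sum of squared deviations: (−0.1134)² + (−0.1674)² + (−0.0084)² + (+0.6336)² + (−0.2804)² + (−0.1274)² + (−0.1294)² + (+0.1926)² = 0.5911
Variance = 0.5911 / 8 = 0.0739
SE* = √0.0739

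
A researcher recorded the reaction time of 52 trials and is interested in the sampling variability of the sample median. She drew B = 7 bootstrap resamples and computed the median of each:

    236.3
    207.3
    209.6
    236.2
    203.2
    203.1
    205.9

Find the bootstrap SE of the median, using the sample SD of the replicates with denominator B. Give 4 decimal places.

SE* = 13.9057

Bootstrap SE is the standard deviation of the 7 replicate medians.
Mean of replicates: (236.3 + 207.3 + 209.6 + 236.2 + 203.2 + 203.1 + 205.9) / 7 = 1501.60000 / 7 = 214.51429
Sum of squared deviations: (+21.78571)² + (−7.21429)² + (−4.91429)² + (+21.68571)² + (−11.31429)² + (−11.41429)² + (−8.61429)² = 1353.58857
Variance = 1353.58857 / 7 = 193.36980
SE* = √193.36980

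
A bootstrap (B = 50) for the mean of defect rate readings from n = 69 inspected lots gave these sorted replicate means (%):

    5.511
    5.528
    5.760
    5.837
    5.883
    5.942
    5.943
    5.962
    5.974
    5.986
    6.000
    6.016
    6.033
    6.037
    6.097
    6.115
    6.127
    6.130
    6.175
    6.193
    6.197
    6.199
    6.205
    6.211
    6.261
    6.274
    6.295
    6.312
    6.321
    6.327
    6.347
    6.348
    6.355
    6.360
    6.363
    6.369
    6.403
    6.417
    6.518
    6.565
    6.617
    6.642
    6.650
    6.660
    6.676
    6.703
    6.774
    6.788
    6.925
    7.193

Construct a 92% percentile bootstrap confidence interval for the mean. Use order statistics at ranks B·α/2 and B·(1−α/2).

(5.528, 6.788)

α = 0.08; lower rank = 50 × 0.040 = 2; upper rank = 50 × 0.960 = 48.
The 2nd smallest replicate is 5.528; the 48th is 6.788.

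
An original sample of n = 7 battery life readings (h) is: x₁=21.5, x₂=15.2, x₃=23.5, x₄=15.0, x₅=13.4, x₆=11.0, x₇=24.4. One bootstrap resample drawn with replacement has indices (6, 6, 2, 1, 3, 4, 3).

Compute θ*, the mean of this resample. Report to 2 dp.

Resample values: 11.0, 11.0, 15.2, 21.5, 23.5, 15.0, 23.5.
Mean = (11.0 + 11.0 + 15.2 + 21.5 + 23.5 + 15.0 + 23.5) / 7 = 120.70 / 7 = 17.24

θ* = 17.24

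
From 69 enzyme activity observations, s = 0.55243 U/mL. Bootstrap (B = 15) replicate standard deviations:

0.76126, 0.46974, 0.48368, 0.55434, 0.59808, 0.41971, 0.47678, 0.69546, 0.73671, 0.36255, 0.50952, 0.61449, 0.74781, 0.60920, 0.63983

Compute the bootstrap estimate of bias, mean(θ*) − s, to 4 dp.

mean(θ*) = (0.76126 + 0.46974 + 0.48368 + 0.55434 + 0.59808 + 0.41971 + 0.47678 + 0.69546 + 0.73671 + 0.36255 + 0.50952 + 0.61449 + 0.74781 + 0.60920 + 0.63983) / 15 = 0.57861
bias = 0.57861 − 0.55243

bias = +0.0262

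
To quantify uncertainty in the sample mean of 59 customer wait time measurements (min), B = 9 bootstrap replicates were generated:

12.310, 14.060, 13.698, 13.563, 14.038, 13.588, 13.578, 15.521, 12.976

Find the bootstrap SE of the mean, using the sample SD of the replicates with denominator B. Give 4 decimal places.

Bootstrap SE is the standard deviation of the 9 replicate means.
Mean of replicates: (12.310 + 14.060 + 13.698 + 13.563 + 14.038 + 13.588 + 13.578 + 15.521 + 12.976) / 9 = 123.33200 / 9 = 13.70356
Sum of squared deviations: (−1.39356)² + (+0.35644)² + (−0.00556)² + (−0.14056)² + (+0.33444)² + (−0.11556)² + (−0.12556)² + (+1.81744)² + (−0.72756)² = 6.06225
Variance = 6.06225 / 9 = 0.67358
SE* = √0.67358

SE* = 0.8207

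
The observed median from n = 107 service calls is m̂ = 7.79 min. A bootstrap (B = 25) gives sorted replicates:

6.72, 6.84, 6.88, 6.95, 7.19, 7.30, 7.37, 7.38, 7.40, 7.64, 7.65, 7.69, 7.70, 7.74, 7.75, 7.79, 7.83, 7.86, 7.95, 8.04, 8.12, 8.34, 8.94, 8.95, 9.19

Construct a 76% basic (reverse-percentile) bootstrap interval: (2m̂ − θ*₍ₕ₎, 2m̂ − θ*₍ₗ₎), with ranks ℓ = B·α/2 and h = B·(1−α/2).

Percentile endpoints at ranks 3 and 22: θ*₍3₎ = 6.88, θ*₍22₎ = 8.34.
Basic interval reflects these around m̂:
  lower = 2 × 7.79 − 8.34 = 7.24
  upper = 2 × 7.79 − 6.88 = 8.70

(7.24, 8.70)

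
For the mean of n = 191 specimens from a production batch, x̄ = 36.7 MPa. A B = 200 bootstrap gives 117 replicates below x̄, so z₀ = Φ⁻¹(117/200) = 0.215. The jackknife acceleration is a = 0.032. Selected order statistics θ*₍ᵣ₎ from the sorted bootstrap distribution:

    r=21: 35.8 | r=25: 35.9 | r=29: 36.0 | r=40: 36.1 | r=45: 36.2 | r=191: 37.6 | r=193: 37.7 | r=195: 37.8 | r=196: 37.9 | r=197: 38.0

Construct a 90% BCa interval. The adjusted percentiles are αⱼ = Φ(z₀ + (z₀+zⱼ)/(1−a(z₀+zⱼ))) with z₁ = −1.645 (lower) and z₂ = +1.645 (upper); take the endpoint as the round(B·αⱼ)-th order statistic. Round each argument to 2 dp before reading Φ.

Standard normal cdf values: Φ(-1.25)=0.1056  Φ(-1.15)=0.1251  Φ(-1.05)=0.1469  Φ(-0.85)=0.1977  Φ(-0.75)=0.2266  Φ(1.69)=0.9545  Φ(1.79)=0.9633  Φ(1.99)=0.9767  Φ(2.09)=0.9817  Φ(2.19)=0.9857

(35.9, 38.0)

Lower: z₀ + z₁ = 0.215 + (-1.645) = -1.430; 1 − a(z₀+z₁) = 1 − (0.032)(-1.430) = 1.0458; argument = 0.215 + (-1.430)/1.0458 = -1.1524 → -1.15.
α₁ = Φ(-1.15) = 0.1251; rank = round(200 × 0.1251) = 25; θ*₍25₎ = 35.9.
Upper: z₀ + z₂ = 1.860; 1 − a(z₀+z₂) = 0.9405; argument = 2.1927 → 2.19; α₂ = 0.9857; rank = 197; θ*₍197₎ = 38.0.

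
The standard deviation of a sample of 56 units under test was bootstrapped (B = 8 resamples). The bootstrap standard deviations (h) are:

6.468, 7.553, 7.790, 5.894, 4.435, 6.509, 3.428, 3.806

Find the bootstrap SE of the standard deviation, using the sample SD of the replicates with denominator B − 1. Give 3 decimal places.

SE* = 1.666

Bootstrap SE is the standard deviation of the 8 replicate standard deviations.
Mean of replicates: (6.468 + 7.553 + 7.790 + 5.894 + 4.435 + 6.509 + 3.428 + 3.806) / 8 = 45.8830 / 8 = 5.7354
Sum of squared deviations: (+0.7326)² + (+1.8176)² + (+2.0546)² + (+0.1586)² + (−1.3004)² + (+0.7736)² + (−2.3074)² + (−1.9294)² = 19.4231
Variance = 19.4231 / 7 = 2.7747
SE* = √2.7747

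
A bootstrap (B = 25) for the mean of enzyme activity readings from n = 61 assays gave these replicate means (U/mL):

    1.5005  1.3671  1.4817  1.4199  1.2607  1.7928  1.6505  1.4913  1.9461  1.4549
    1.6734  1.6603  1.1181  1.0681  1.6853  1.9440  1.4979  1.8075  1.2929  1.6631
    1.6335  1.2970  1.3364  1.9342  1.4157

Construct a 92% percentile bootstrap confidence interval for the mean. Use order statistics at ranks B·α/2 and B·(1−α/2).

(1.0681, 1.9440)

Sorted replicates: 1.0681, 1.1181, 1.2607, 1.2929, 1.2970, 1.3364, 1.3671, 1.4157, 1.4199, 1.4549, 1.4817, 1.4913, 1.4979, 1.5005, 1.6335, 1.6505, 1.6603, 1.6631, 1.6734, 1.6853, 1.7928, 1.8075, 1.9342, 1.9440, 1.9461
α = 0.08; lower rank = 25 × 0.040 = 1; upper rank = 25 × 0.960 = 24.
The 1st smallest replicate is 1.0681; the 24th is 1.9440.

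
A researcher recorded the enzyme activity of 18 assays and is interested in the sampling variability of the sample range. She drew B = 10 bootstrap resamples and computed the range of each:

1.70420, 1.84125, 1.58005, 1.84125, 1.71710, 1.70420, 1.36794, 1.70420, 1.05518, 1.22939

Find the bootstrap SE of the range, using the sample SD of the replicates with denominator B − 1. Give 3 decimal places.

SE* = 0.268

Bootstrap SE is the standard deviation of the 10 replicate ranges.
Mean of replicates: (1.70420 + 1.84125 + 1.58005 + 1.84125 + 1.71710 + 1.70420 + 1.36794 + 1.70420 + 1.05518 + 1.22939) / 10 = 15.744760 / 10 = 1.574476
Sum of squared deviations: (+0.129724)² + (+0.266774)² + (+0.005574)² + (+0.266774)² + (+0.142624)² + (+0.129724)² + (−0.206536)² + (+0.129724)² + (−0.519296)² + (−0.345086)² = 0.644604
Variance = 0.644604 / 9 = 0.071623
SE* = √0.071623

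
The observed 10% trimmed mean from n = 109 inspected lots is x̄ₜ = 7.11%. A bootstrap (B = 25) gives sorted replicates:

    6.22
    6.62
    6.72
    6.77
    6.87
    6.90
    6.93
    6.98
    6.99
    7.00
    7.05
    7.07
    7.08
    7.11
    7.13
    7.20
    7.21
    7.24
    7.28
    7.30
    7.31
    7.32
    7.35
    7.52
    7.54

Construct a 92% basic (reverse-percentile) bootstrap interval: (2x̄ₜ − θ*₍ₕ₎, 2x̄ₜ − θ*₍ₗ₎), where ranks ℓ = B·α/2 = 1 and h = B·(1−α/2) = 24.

(6.70, 8.00)

Percentile endpoints at ranks 1 and 24: θ*₍1₎ = 6.22, θ*₍24₎ = 7.52.
Basic interval reflects these around x̄ₜ:
  lower = 2 × 7.11 − 7.52 = 6.70
  upper = 2 × 7.11 − 6.22 = 8.00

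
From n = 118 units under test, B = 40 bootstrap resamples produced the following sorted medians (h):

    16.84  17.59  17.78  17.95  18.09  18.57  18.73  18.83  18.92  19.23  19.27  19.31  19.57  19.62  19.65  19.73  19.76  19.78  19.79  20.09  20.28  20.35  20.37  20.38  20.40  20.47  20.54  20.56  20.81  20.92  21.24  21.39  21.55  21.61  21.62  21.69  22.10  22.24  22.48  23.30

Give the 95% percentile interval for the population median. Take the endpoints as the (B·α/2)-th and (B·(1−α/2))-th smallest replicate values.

α = 0.05; lower rank = 40 × 0.025 = 1; upper rank = 40 × 0.975 = 39.
The 1st smallest replicate is 16.84; the 39th is 22.48.

(16.84, 22.48)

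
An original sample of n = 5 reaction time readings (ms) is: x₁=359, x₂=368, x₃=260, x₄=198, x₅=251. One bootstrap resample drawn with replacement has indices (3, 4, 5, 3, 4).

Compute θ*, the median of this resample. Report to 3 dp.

θ* = 251.000

Resample values: 260, 198, 251, 260, 198.
Sorted: 198, 198, 251, 260, 260
Median = middle value = 251.000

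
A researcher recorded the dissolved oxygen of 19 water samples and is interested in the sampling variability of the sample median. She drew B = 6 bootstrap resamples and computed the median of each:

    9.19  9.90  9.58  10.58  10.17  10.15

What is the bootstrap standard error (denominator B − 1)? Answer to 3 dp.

SE* = 0.490

Bootstrap SE is the standard deviation of the 6 replicate medians.
Mean of replicates: (9.19 + 9.90 + 9.58 + 10.58 + 10.17 + 10.15) / 6 = 59.5700 / 6 = 9.9283
Sum of squared deviations: (−0.7383)² + (−0.0283)² + (−0.3483)² + (+0.6517)² + (+0.2417)² + (+0.2217)² = 1.1995
Variance = 1.1995 / 5 = 0.2399
SE* = √0.2399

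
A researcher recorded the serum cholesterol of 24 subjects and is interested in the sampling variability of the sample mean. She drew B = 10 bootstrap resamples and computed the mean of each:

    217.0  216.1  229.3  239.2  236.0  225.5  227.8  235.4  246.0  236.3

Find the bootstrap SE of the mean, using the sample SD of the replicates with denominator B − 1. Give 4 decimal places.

Bootstrap SE is the standard deviation of the 10 replicate means.
Mean of replicates: (217.0 + 216.1 + 229.3 + 239.2 + 236.0 + 225.5 + 227.8 + 235.4 + 246.0 + 236.3) / 10 = 2308.60000 / 10 = 230.86000
Sum of squared deviations: (−13.86000)² + (−14.76000)² + (−1.56000)² + (+8.34000)² + (+5.14000)² + (−5.36000)² + (−3.06000)² + (+4.54000)² + (+15.14000)² + (+5.44000)² = 825.88400
Variance = 825.88400 / 9 = 91.76489
SE* = √91.76489

SE* = 9.5794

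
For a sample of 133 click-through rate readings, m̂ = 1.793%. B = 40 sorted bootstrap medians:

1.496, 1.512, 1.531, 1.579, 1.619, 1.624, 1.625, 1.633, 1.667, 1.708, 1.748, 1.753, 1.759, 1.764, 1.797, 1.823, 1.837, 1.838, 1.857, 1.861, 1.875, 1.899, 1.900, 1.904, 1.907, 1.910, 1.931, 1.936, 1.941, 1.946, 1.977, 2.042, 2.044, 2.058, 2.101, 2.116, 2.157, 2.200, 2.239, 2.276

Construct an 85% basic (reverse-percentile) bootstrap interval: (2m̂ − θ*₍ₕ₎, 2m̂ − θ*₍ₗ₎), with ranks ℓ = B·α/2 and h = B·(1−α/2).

(1.429, 2.055)

Percentile endpoints at ranks 3 and 37: θ*₍3₎ = 1.531, θ*₍37₎ = 2.157.
Basic interval reflects these around m̂:
  lower = 2 × 1.793 − 2.157 = 1.429
  upper = 2 × 1.793 − 1.531 = 2.055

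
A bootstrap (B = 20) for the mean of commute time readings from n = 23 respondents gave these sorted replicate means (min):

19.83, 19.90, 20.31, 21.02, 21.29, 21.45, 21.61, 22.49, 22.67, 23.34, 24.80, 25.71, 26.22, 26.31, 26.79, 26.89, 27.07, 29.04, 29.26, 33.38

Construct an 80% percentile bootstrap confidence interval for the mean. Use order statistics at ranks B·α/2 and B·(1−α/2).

α = 0.20; lower rank = 20 × 0.100 = 2; upper rank = 20 × 0.900 = 18.
The 2nd smallest replicate is 19.90; the 18th is 29.04.

(19.90, 29.04)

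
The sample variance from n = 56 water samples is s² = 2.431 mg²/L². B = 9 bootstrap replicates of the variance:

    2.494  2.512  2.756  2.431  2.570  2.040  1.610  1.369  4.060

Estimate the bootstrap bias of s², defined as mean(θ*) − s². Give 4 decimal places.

bias = −0.0041

mean(θ*) = (2.494 + 2.512 + 2.756 + 2.431 + 2.570 + 2.040 + 1.610 + 1.369 + 4.060) / 9 = 2.42689
bias = 2.42689 − 2.431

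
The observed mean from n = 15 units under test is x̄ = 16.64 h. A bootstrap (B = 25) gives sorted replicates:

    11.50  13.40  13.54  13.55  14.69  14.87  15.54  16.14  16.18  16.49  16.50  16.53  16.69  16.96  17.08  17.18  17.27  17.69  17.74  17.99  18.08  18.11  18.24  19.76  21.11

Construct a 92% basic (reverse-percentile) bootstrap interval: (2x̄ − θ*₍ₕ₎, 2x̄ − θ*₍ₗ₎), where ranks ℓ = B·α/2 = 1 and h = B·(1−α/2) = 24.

Percentile endpoints at ranks 1 and 24: θ*₍1₎ = 11.50, θ*₍24₎ = 19.76.
Basic interval reflects these around x̄:
  lower = 2 × 16.64 − 19.76 = 13.52
  upper = 2 × 16.64 − 11.50 = 21.78

(13.52, 21.78)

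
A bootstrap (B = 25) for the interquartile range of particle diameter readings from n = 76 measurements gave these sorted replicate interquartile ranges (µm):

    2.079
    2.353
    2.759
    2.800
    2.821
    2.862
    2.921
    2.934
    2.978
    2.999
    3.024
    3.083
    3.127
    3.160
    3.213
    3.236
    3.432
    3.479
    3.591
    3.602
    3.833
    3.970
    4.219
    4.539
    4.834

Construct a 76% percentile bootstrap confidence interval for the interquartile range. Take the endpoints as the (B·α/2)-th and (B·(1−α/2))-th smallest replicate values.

α = 0.24; lower rank = 25 × 0.120 = 3; upper rank = 25 × 0.880 = 22.
The 3rd smallest replicate is 2.759; the 22nd is 3.970.

(2.759, 3.970)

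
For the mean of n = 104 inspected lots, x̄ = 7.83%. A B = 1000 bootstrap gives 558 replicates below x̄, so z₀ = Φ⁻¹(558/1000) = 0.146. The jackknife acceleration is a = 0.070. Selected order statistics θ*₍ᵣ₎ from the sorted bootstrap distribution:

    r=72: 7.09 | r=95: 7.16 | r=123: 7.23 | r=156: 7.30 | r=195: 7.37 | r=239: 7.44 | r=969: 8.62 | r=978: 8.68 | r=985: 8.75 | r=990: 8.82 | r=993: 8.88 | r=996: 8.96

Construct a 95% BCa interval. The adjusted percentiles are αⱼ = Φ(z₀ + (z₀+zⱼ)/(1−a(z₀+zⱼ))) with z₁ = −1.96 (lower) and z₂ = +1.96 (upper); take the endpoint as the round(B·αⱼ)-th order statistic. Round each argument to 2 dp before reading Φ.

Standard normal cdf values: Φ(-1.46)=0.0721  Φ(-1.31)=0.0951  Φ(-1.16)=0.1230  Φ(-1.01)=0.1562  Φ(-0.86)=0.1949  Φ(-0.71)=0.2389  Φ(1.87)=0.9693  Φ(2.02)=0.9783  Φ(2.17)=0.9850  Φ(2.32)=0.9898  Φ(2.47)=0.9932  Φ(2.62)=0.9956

Lower: z₀ + z₁ = 0.146 + (-1.960) = -1.814; 1 − a(z₀+z₁) = 1 − (0.070)(-1.814) = 1.1270; argument = 0.146 + (-1.814)/1.1270 = -1.4636 → -1.46.
α₁ = Φ(-1.46) = 0.0721; rank = round(1000 × 0.0721) = 72; θ*₍72₎ = 7.09.
Upper: z₀ + z₂ = 2.106; 1 − a(z₀+z₂) = 0.8526; argument = 2.6161 → 2.62; α₂ = 0.9956; rank = 996; θ*₍996₎ = 8.96.

(7.09, 8.96)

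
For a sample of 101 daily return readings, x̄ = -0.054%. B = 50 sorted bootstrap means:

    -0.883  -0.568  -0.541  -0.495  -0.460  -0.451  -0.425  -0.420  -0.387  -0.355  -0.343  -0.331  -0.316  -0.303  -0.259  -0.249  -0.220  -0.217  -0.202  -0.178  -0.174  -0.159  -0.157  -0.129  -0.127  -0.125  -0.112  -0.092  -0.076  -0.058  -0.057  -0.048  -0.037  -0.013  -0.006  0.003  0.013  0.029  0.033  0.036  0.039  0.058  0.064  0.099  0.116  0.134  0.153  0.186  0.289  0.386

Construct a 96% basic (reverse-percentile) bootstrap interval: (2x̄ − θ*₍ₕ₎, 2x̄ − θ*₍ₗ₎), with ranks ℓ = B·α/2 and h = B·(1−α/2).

Percentile endpoints at ranks 1 and 49: θ*₍1₎ = -0.883, θ*₍49₎ = 0.289.
Basic interval reflects these around x̄:
  lower = 2 × -0.054 − 0.289 = -0.397
  upper = 2 × -0.054 − -0.883 = 0.775

(-0.397, 0.775)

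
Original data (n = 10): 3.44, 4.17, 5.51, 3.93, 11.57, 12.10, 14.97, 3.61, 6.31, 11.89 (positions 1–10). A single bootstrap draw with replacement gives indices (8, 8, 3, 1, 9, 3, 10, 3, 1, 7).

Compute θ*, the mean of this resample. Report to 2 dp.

θ* = 6.38

Resample values: 3.61, 3.61, 5.51, 3.44, 6.31, 5.51, 11.89, 5.51, 3.44, 14.97.
Mean = (3.61 + 3.61 + 5.51 + 3.44 + 6.31 + 5.51 + 11.89 + 5.51 + 3.44 + 14.97) / 10 = 63.800 / 10 = 6.38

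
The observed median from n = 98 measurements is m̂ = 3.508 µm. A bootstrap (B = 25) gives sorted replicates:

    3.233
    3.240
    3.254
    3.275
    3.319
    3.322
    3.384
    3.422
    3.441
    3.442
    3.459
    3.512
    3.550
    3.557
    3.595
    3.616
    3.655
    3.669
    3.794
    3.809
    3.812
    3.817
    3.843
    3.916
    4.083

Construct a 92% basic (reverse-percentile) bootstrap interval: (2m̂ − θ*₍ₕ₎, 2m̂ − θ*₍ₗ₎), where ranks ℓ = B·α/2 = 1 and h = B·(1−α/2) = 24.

Percentile endpoints at ranks 1 and 24: θ*₍1₎ = 3.233, θ*₍24₎ = 3.916.
Basic interval reflects these around m̂:
  lower = 2 × 3.508 − 3.916 = 3.100
  upper = 2 × 3.508 − 3.233 = 3.783

(3.100, 3.783)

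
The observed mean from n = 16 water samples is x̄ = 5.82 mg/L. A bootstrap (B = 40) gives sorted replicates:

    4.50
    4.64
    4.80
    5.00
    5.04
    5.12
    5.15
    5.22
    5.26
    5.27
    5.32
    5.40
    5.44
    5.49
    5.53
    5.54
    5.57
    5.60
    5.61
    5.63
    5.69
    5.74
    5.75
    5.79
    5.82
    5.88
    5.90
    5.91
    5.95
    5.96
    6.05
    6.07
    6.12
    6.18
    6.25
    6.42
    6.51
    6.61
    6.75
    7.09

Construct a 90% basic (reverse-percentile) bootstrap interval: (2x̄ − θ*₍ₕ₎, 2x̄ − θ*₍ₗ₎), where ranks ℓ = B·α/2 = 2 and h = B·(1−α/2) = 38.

(5.03, 7.00)

Percentile endpoints at ranks 2 and 38: θ*₍2₎ = 4.64, θ*₍38₎ = 6.61.
Basic interval reflects these around x̄:
  lower = 2 × 5.82 − 6.61 = 5.03
  upper = 2 × 5.82 − 4.64 = 7.00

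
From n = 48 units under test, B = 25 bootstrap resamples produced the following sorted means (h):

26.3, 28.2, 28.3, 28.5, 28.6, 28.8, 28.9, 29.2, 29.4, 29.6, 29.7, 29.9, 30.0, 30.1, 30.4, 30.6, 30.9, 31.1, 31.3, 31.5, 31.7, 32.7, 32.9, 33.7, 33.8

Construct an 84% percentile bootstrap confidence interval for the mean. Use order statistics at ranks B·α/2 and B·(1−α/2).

(28.2, 32.9)

α = 0.16; lower rank = 25 × 0.080 = 2; upper rank = 25 × 0.920 = 23.
The 2nd smallest replicate is 28.2; the 23rd is 32.9.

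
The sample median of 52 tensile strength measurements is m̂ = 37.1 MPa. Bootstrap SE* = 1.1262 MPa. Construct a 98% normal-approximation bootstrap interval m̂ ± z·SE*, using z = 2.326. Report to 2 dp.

(34.48, 39.72)

Margin = 2.326 × 1.1262 = 2.620
Interval: 37.1 ± 2.620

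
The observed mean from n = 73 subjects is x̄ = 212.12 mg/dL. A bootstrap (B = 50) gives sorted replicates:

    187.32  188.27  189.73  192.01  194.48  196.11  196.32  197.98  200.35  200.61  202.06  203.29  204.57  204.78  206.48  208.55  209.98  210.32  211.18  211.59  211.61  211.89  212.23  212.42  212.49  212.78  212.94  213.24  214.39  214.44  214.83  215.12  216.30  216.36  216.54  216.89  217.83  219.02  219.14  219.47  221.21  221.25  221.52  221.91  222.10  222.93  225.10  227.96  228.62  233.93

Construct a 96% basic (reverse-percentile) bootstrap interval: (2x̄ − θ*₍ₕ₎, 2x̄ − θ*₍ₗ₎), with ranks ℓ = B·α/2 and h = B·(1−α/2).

Percentile endpoints at ranks 1 and 49: θ*₍1₎ = 187.32, θ*₍49₎ = 228.62.
Basic interval reflects these around x̄:
  lower = 2 × 212.12 − 228.62 = 195.62
  upper = 2 × 212.12 − 187.32 = 236.92

(195.62, 236.92)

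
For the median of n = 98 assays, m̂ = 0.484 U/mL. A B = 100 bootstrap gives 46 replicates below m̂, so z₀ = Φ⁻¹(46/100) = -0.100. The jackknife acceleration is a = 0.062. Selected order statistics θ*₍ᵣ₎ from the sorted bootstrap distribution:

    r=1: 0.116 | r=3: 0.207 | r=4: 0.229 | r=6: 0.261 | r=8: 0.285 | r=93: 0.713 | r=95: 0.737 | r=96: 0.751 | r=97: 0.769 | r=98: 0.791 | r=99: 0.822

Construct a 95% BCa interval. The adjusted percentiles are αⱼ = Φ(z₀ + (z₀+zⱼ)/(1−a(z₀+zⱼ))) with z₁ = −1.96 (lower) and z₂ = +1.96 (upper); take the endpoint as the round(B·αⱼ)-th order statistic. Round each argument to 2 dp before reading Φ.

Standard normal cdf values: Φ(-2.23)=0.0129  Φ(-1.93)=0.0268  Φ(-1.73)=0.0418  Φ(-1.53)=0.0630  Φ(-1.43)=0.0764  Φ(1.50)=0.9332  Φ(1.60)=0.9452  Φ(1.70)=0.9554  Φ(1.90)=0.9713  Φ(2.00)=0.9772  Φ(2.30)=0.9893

Lower: z₀ + z₁ = -0.100 + (-1.960) = -2.060; 1 − a(z₀+z₁) = 1 − (0.062)(-2.060) = 1.1277; argument = -0.100 + (-2.060)/1.1277 = -1.9267 → -1.93.
α₁ = Φ(-1.93) = 0.0268; rank = round(100 × 0.0268) = 3; θ*₍3₎ = 0.207.
Upper: z₀ + z₂ = 1.860; 1 − a(z₀+z₂) = 0.8847; argument = 2.0025 → 2.00; α₂ = 0.9772; rank = 98; θ*₍98₎ = 0.791.

(0.207, 0.791)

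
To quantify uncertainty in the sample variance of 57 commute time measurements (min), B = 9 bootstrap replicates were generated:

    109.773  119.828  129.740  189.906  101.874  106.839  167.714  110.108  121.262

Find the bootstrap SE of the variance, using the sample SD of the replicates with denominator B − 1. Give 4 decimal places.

Bootstrap SE is the standard deviation of the 9 replicate variances.
Mean of replicates: (109.773 + 119.828 + 129.740 + 189.906 + 101.874 + 106.839 + 167.714 + 110.108 + 121.262) / 9 = 1157.04400 / 9 = 128.56044
Sum of squared deviations: (−18.78744)² + (−8.73244)² + (+1.17956)² + (+61.34556)² + (−26.68644)² + (−21.72144)² + (+39.15356)² + (−18.45244)² + (−7.29844)² = 7304.64057
Variance = 7304.64057 / 8 = 913.08007
SE* = √913.08007

SE* = 30.2172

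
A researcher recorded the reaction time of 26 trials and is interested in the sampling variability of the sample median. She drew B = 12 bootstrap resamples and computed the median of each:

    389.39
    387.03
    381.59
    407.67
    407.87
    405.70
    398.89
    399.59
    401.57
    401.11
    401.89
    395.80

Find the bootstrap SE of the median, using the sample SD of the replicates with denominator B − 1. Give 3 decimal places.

Bootstrap SE is the standard deviation of the 12 replicate medians.
Mean of replicates: (389.39 + 387.03 + 381.59 + 407.67 + 407.87 + 405.70 + 398.89 + 399.59 + 401.57 + 401.11 + 401.89 + 395.80) / 12 = 4778.1000 / 12 = 398.1750
Sum of squared deviations: (−8.7850)² + (−11.1450)² + (−16.5850)² + (+9.4950)² + (+9.6950)² + (+7.5250)² + (+0.7150)² + (+1.4150)² + (+3.3950)² + (+2.9350)² + (+3.7150)² + (−2.3750)² = 759.3187
Variance = 759.3187 / 11 = 69.0290
SE* = √69.0290

SE* = 8.308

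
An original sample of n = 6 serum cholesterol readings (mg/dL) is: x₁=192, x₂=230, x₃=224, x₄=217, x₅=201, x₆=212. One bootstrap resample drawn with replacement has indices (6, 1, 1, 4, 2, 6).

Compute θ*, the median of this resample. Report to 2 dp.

Resample values: 212, 192, 192, 217, 230, 212.
Sorted: 192, 192, 212, 212, 217, 230
Median = average of the two middle values = 212.00

θ* = 212.00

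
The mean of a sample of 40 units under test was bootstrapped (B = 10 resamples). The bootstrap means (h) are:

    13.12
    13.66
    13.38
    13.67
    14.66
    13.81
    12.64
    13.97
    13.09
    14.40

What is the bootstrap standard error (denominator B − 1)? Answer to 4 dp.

Bootstrap SE is the standard deviation of the 10 replicate means.
Mean of replicates: (13.12 + 13.66 + 13.38 + 13.67 + 14.66 + 13.81 + 12.64 + 13.97 + 13.09 + 14.40) / 10 = 136.40000 / 10 = 13.64000
Sum of squared deviations: (−0.52000)² + (+0.02000)² + (−0.26000)² + (+0.03000)² + (+1.02000)² + (+0.17000)² + (−1.00000)² + (+0.33000)² + (−0.55000)² + (+0.76000)² = 3.39760
Variance = 3.39760 / 9 = 0.37751
SE* = √0.37751

SE* = 0.6144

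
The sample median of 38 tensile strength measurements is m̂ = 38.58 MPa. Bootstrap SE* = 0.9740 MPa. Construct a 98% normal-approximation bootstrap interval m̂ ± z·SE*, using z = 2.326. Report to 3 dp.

Margin = 2.326 × 0.9740 = 2.2655
Interval: 38.58 ± 2.2655

(36.314, 40.846)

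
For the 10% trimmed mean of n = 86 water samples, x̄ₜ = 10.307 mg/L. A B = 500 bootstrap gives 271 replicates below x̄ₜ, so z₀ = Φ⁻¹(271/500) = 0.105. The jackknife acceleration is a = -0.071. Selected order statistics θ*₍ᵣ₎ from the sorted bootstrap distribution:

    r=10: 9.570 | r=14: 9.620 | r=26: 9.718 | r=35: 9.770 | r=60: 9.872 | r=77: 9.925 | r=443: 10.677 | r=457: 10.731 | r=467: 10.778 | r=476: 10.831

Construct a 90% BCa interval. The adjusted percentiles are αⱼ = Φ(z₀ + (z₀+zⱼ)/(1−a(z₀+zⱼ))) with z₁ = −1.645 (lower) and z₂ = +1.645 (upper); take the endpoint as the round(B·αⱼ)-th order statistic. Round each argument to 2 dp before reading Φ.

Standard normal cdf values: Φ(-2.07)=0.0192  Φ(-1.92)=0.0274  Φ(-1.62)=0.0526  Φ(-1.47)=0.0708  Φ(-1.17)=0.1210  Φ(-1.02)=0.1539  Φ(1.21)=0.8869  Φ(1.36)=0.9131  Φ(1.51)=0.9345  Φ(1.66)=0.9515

Lower: z₀ + z₁ = 0.105 + (-1.645) = -1.540; 1 − a(z₀+z₁) = 1 − (-0.071)(-1.540) = 0.8907; argument = 0.105 + (-1.540)/0.8907 = -1.6241 → -1.62.
α₁ = Φ(-1.62) = 0.0526; rank = round(500 × 0.0526) = 26; θ*₍26₎ = 9.718.
Upper: z₀ + z₂ = 1.750; 1 − a(z₀+z₂) = 1.1242; argument = 1.6616 → 1.66; α₂ = 0.9515; rank = 476; θ*₍476₎ = 10.831.

(9.718, 10.831)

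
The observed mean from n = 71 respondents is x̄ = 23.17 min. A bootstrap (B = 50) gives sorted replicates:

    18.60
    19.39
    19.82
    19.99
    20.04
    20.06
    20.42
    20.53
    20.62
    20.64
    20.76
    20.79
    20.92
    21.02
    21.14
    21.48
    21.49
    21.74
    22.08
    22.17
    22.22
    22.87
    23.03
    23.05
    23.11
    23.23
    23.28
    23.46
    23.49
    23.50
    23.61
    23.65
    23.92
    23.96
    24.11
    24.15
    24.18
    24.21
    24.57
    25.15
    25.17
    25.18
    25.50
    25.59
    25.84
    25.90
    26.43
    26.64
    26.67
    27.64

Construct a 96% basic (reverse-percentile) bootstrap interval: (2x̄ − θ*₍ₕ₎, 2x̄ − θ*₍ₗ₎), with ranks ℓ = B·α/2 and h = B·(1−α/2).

Percentile endpoints at ranks 1 and 49: θ*₍1₎ = 18.60, θ*₍49₎ = 26.67.
Basic interval reflects these around x̄:
  lower = 2 × 23.17 − 26.67 = 19.67
  upper = 2 × 23.17 − 18.60 = 27.74

(19.67, 27.74)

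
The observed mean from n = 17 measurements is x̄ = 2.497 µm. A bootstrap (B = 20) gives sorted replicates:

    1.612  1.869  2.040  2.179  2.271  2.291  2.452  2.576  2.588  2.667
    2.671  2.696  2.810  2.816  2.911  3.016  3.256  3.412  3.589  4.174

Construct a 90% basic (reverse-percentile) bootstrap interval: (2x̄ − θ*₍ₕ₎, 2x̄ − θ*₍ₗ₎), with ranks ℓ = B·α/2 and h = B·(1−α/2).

Percentile endpoints at ranks 1 and 19: θ*₍1₎ = 1.612, θ*₍19₎ = 3.589.
Basic interval reflects these around x̄:
  lower = 2 × 2.497 − 3.589 = 1.405
  upper = 2 × 2.497 − 1.612 = 3.382

(1.405, 3.382)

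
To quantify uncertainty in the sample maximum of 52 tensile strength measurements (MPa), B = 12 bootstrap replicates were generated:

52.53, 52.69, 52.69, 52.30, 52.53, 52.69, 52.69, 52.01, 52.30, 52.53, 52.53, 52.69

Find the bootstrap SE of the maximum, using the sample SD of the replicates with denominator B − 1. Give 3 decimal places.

Bootstrap SE is the standard deviation of the 12 replicate maximums.
Mean of replicates: (52.53 + 52.69 + 52.69 + 52.30 + 52.53 + 52.69 + 52.69 + 52.01 + 52.30 + 52.53 + 52.53 + 52.69) / 12 = 630.1800 / 12 = 52.5150
Sum of squared deviations: (+0.0150)² + (+0.1750)² + (+0.1750)² + (−0.2150)² + (+0.0150)² + (+0.1750)² + (+0.1750)² + (−0.5050)² + (−0.2150)² + (+0.0150)² + (+0.0150)² + (+0.1750)² = 0.5015
Variance = 0.5015 / 11 = 0.0456
SE* = √0.0456

SE* = 0.214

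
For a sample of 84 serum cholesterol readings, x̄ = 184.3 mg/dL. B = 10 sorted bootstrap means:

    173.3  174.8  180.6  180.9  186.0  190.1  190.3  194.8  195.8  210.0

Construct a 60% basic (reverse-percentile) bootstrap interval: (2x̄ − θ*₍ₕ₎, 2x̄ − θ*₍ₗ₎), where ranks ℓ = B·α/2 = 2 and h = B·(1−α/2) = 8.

Percentile endpoints at ranks 2 and 8: θ*₍2₎ = 174.8, θ*₍8₎ = 194.8.
Basic interval reflects these around x̄:
  lower = 2 × 184.3 − 194.8 = 173.8
  upper = 2 × 184.3 − 174.8 = 193.8

(173.8, 193.8)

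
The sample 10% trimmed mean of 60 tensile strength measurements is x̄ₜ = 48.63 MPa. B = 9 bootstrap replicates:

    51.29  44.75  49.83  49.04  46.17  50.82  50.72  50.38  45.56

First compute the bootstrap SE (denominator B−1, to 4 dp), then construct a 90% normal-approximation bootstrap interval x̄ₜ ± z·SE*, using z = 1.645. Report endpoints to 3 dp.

Mean of replicates = 48.7289; sum of squared deviations = 51.3533; SE* = √(51.3533/8) = 2.5336
Margin = 1.645 × 2.5336 = 4.1678
Interval: 48.63 ± 4.1678

(44.462, 52.798)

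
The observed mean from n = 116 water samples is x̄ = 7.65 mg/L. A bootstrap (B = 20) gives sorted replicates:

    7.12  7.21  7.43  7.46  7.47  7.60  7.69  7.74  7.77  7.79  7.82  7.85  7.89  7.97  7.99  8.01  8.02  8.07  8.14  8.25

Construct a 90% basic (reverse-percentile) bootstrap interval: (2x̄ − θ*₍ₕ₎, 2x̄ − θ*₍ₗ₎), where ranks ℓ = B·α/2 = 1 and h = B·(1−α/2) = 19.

(7.16, 8.18)

Percentile endpoints at ranks 1 and 19: θ*₍1₎ = 7.12, θ*₍19₎ = 8.14.
Basic interval reflects these around x̄:
  lower = 2 × 7.65 − 8.14 = 7.16
  upper = 2 × 7.65 − 7.12 = 8.18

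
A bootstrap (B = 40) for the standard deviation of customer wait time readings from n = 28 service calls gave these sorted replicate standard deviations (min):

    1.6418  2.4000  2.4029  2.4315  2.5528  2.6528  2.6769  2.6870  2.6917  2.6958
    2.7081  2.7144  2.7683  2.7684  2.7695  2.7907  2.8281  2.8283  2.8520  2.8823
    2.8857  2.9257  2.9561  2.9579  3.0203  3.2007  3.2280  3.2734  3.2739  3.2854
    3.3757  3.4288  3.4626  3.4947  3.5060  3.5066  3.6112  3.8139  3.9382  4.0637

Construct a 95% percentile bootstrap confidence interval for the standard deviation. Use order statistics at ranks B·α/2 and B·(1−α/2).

α = 0.05; lower rank = 40 × 0.025 = 1; upper rank = 40 × 0.975 = 39.
The 1st smallest replicate is 1.6418; the 39th is 3.9382.

(1.6418, 3.9382)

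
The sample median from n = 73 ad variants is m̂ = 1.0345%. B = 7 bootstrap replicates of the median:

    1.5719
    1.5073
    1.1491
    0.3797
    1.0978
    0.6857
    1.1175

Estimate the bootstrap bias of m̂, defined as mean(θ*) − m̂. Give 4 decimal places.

bias = +0.0382

mean(θ*) = (1.5719 + 1.5073 + 1.1491 + 0.3797 + 1.0978 + 0.6857 + 1.1175) / 7 = 1.07271
bias = 1.07271 − 1.0345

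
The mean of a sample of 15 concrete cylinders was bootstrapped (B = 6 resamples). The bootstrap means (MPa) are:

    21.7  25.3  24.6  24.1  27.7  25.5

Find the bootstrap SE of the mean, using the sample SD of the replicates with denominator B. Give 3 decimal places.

Bootstrap SE is the standard deviation of the 6 replicate means.
Mean of replicates: (21.7 + 25.3 + 24.6 + 24.1 + 27.7 + 25.5) / 6 = 148.9000 / 6 = 24.8167
Sum of squared deviations: (−3.1167)² + (+0.4833)² + (−0.2167)² + (−0.7167)² + (+2.8833)² + (+0.6833)² = 19.2883
Variance = 19.2883 / 6 = 3.2147
SE* = √3.2147

SE* = 1.793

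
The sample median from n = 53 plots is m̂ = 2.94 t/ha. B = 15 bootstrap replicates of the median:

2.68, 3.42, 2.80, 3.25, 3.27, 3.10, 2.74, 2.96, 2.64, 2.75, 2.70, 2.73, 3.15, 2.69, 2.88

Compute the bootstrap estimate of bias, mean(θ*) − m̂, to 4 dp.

bias = −0.0227

mean(θ*) = (2.68 + 3.42 + 2.80 + 3.25 + 3.27 + 3.10 + 2.74 + 2.96 + 2.64 + 2.75 + 2.70 + 2.73 + 3.15 + 2.69 + 2.88) / 15 = 2.91733
bias = 2.91733 − 2.94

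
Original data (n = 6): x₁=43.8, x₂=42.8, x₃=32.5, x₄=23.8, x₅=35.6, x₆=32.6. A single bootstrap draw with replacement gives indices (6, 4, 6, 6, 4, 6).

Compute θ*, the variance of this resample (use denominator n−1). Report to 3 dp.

θ* = 20.651

Resample values: 32.6, 23.8, 32.6, 32.6, 23.8, 32.6.
Mean = 29.6667; sum of squared deviations = 103.2533
s² = 103.2533 / 5 = 20.6507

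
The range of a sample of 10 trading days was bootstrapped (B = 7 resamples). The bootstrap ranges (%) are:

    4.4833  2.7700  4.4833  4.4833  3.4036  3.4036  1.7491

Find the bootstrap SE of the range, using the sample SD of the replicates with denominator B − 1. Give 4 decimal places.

Bootstrap SE is the standard deviation of the 7 replicate ranges.
Mean of replicates: (4.4833 + 2.7700 + 4.4833 + 4.4833 + 3.4036 + 3.4036 + 1.7491) / 7 = 24.77620 / 7 = 3.53946
Sum of squared deviations: (+0.94384)² + (−0.76946)² + (+0.94384)² + (+0.94384)² + (−0.13586)² + (−0.13586)² + (−1.79036)² = 6.50688
Variance = 6.50688 / 6 = 1.08448
SE* = √1.08448

SE* = 1.0414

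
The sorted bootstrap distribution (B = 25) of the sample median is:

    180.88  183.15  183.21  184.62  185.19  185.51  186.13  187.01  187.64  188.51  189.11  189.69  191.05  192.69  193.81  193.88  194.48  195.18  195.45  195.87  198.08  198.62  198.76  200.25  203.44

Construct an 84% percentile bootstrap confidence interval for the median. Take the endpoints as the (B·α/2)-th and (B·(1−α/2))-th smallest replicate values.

(183.15, 198.76)

α = 0.16; lower rank = 25 × 0.080 = 2; upper rank = 25 × 0.920 = 23.
The 2nd smallest replicate is 183.15; the 23rd is 198.76.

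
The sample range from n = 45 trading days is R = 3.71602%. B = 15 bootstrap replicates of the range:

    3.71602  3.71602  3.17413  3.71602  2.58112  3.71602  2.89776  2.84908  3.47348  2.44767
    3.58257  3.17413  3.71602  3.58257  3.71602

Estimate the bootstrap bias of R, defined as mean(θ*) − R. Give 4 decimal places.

mean(θ*) = (3.71602 + 3.71602 + 3.17413 + 3.71602 + 2.58112 + 3.71602 + 2.89776 + 2.84908 + 3.47348 + 2.44767 + 3.58257 + 3.17413 + 3.71602 + 3.58257 + 3.71602) / 15 = 3.33724
bias = 3.33724 − 3.71602

bias = −0.3788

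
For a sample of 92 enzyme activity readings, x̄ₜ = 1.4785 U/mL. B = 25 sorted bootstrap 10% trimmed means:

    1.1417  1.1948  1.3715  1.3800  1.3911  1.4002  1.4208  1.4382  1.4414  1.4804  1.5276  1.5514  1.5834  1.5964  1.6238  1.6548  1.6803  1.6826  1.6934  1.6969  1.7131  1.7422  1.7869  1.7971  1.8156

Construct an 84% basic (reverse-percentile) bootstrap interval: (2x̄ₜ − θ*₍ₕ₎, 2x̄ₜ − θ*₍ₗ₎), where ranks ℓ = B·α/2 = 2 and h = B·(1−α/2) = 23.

(1.1701, 1.7622)

Percentile endpoints at ranks 2 and 23: θ*₍2₎ = 1.1948, θ*₍23₎ = 1.7869.
Basic interval reflects these around x̄ₜ:
  lower = 2 × 1.4785 − 1.7869 = 1.1701
  upper = 2 × 1.4785 − 1.1948 = 1.7622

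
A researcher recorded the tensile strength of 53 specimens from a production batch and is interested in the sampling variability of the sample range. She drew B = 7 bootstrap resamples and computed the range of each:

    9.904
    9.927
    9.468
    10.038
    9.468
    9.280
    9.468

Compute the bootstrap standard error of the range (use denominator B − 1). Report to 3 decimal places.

Bootstrap SE is the standard deviation of the 7 replicate ranges.
Mean of replicates: (9.904 + 9.927 + 9.468 + 10.038 + 9.468 + 9.280 + 9.468) / 7 = 67.5530 / 7 = 9.6504
Sum of squared deviations: (+0.2536)² + (+0.2766)² + (−0.1824)² + (+0.3876)² + (−0.1824)² + (−0.3704)² + (−0.1824)² = 0.5281
Variance = 0.5281 / 6 = 0.0880
SE* = √0.0880

SE* = 0.297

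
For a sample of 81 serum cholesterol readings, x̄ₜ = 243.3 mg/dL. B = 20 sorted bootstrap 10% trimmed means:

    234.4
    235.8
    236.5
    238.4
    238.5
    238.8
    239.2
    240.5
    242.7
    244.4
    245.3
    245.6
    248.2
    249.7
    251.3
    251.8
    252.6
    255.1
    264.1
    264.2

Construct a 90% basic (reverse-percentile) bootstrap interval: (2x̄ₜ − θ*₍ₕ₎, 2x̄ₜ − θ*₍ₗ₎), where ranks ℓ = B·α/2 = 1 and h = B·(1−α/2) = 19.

Percentile endpoints at ranks 1 and 19: θ*₍1₎ = 234.4, θ*₍19₎ = 264.1.
Basic interval reflects these around x̄ₜ:
  lower = 2 × 243.3 − 264.1 = 222.5
  upper = 2 × 243.3 − 234.4 = 252.2

(222.5, 252.2)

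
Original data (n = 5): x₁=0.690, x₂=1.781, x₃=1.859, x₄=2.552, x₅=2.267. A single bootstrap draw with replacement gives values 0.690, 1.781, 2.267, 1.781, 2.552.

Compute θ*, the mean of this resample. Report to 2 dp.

θ* = 1.81

Mean = (0.690 + 1.781 + 2.267 + 1.781 + 2.552) / 5 = 9.0710 / 5 = 1.81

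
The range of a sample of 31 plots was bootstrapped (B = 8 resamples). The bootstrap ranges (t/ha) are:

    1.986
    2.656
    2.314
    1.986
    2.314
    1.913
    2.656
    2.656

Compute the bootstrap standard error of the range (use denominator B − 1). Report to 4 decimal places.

SE* = 0.3222

Bootstrap SE is the standard deviation of the 8 replicate ranges.
Mean of replicates: (1.986 + 2.656 + 2.314 + 1.986 + 2.314 + 1.913 + 2.656 + 2.656) / 8 = 18.48100 / 8 = 2.31013
Sum of squared deviations: (−0.32413)² + (+0.34587)² + (+0.00387)² + (−0.32413)² + (+0.00387)² + (−0.39713)² + (+0.34587)² + (+0.34587)² = 0.72674
Variance = 0.72674 / 7 = 0.10382
SE* = √0.10382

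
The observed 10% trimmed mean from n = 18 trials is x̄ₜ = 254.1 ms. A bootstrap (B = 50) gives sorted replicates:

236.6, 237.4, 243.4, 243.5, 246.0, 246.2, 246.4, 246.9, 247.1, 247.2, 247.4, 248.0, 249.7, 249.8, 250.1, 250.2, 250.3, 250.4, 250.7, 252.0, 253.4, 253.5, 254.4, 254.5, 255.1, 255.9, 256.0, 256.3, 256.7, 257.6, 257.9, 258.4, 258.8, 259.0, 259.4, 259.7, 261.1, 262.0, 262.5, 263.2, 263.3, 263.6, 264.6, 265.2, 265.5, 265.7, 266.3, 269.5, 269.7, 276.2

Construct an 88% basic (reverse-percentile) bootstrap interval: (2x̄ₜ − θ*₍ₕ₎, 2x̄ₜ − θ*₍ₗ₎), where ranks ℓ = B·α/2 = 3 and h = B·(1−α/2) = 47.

Percentile endpoints at ranks 3 and 47: θ*₍3₎ = 243.4, θ*₍47₎ = 266.3.
Basic interval reflects these around x̄ₜ:
  lower = 2 × 254.1 − 266.3 = 241.9
  upper = 2 × 254.1 − 243.4 = 264.8

(241.9, 264.8)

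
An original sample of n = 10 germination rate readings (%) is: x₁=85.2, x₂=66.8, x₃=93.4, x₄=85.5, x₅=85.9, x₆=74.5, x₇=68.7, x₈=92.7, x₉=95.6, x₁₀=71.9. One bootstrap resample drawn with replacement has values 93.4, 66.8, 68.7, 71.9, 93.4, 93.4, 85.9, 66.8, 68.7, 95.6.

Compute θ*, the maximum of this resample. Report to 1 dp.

Maximum = 95.6

θ* = 95.6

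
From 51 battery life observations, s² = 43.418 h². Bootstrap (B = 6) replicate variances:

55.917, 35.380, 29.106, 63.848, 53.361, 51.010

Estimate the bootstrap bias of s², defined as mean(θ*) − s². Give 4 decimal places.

bias = +4.6857

mean(θ*) = (55.917 + 35.380 + 29.106 + 63.848 + 53.361 + 51.010) / 6 = 48.10367
bias = 48.10367 − 43.418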